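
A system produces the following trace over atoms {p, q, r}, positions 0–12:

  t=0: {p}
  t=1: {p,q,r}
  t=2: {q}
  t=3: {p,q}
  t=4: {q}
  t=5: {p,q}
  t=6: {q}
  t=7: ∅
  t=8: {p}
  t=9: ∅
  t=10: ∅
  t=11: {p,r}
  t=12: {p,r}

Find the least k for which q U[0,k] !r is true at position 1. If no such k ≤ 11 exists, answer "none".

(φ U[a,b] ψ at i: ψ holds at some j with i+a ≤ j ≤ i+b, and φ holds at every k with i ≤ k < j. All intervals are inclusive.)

Need earliest j ≥ 1 with !r, and q at every k in [1,j-1].
  j=1: rhs fails.
  j=2: rhs holds; lhs holds on [1,1]. k = 1.

1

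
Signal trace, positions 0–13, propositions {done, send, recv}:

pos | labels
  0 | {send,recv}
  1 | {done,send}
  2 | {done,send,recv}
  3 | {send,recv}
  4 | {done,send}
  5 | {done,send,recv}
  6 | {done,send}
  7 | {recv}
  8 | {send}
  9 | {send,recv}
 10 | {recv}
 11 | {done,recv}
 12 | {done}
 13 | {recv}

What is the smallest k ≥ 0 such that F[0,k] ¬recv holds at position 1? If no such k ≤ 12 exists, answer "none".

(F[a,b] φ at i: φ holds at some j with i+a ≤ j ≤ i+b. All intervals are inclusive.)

0

Scan j = 1,2,… for ¬recv:
  j=1: holds
First hit at j=1, so smallest k = 1-1 = 0.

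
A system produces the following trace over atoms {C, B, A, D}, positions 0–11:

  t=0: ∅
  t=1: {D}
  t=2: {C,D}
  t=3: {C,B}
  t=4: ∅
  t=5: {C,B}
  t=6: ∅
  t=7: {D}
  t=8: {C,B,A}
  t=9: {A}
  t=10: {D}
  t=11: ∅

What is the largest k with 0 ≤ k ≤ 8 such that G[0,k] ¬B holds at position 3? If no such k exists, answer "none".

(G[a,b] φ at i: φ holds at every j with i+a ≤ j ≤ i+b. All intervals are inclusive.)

¬B must hold from j=3 onward; find where it first fails.
  j=3: fails → no k works.

none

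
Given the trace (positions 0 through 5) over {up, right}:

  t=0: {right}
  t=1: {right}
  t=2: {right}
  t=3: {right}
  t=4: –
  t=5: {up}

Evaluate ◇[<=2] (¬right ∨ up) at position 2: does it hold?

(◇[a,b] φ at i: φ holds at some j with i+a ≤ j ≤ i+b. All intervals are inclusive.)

Check (¬right ∨ up) at each j in [2,4]:
  j=2: false
  j=3: false
  j=4: true
Found at j=4 → formula holds.

Holds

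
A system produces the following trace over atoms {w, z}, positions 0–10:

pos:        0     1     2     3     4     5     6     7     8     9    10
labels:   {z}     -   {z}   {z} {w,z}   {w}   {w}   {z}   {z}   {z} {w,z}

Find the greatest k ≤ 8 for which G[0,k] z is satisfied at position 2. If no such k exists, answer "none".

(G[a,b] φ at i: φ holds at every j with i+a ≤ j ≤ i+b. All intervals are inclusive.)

2

z must hold from j=2 onward; find where it first fails.
  j=2: holds
  j=3: holds
  j=4: holds
  j=5: fails
Holds on [2,4], so largest k = 2.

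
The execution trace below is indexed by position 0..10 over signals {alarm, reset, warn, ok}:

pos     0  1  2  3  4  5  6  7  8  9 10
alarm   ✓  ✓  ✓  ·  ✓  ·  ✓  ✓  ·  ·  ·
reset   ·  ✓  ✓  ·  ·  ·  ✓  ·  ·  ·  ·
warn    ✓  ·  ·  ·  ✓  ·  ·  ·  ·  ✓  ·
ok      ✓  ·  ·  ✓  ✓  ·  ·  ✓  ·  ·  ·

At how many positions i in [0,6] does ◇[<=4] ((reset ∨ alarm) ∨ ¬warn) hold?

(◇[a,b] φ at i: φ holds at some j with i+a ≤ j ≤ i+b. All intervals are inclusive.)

7

Evaluate at each i in [0,6]:
  i=0: ✓ (witness j=0)
  i=1: ✓ (witness j=1)
  i=2: ✓ (witness j=2)
  i=3: ✓ (witness j=3)
  i=4: ✓ (witness j=4)
  i=5: ✓ (witness j=5)
  i=6: ✓ (witness j=6)
Positions where it holds: {0, 1, 2, 3, 4, 5, 6} → 7.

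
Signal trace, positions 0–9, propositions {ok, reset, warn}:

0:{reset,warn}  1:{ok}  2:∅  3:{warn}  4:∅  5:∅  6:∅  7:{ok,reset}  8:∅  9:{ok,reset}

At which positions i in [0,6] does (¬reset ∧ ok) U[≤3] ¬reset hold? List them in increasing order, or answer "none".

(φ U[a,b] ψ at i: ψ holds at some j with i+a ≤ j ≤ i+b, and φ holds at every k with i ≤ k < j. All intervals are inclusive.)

1, 2, 3, 4, 5, 6

Evaluate at each i in [0,6]:
  i=0: ✗ (lhs fails at k=0 before rhs at j=1)
  i=1: ✓ (rhs at j=1)
  i=2: ✓ (rhs at j=2)
  i=3: ✓ (rhs at j=3)
  i=4: ✓ (rhs at j=4)
  i=5: ✓ (rhs at j=5)
  i=6: ✓ (rhs at j=6)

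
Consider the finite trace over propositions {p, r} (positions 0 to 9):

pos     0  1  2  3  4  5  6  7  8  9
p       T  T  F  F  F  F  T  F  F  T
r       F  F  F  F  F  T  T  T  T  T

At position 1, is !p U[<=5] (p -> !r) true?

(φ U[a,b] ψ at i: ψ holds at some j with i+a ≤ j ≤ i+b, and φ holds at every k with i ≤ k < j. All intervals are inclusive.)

Need some j in [1,6] with (p -> !r), and !p at every k in [1,j-1].
  j=1: (p -> !r) holds; no prefix to check → satisfied.

True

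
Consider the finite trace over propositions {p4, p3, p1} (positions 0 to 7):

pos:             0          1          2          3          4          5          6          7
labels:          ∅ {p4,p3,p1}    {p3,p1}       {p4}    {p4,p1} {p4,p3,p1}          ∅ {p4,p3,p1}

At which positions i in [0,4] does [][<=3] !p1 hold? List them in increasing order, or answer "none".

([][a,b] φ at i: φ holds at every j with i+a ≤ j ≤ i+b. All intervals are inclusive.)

Evaluate at each i in [0,4]:
  i=0: ✗ (fails at j=1)
  i=1: ✗ (fails at j=1)
  i=2: ✗ (fails at j=2)
  i=3: ✗ (fails at j=4)
  i=4: ✗ (fails at j=4)

none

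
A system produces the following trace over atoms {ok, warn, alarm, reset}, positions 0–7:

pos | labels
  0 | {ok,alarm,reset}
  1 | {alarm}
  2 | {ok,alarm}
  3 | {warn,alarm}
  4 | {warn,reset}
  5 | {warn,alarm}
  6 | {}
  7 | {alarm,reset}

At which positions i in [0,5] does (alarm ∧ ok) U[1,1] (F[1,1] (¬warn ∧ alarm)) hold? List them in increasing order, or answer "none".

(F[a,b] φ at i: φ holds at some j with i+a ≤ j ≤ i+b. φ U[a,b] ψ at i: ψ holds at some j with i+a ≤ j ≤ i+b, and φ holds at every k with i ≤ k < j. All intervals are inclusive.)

0

Evaluate at each i in [0,5]:
  i=0: ✓ (rhs at j=1; lhs holds on [0,0])
  i=1: ✗ (no rhs in [2,2])
  i=2: ✗ (no rhs in [3,3])
  i=3: ✗ (no rhs in [4,4])
  i=4: ✗ (no rhs in [5,5])
  i=5: ✗ (lhs fails at k=5 before rhs at j=6)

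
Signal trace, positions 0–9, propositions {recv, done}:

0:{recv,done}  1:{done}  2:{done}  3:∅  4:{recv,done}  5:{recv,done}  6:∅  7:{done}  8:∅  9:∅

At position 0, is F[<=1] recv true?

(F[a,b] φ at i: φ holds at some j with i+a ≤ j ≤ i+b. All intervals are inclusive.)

Check recv at each j in [0,1]:
  j=0: true
  j=1: false
Found at j=0 → formula holds.

Holds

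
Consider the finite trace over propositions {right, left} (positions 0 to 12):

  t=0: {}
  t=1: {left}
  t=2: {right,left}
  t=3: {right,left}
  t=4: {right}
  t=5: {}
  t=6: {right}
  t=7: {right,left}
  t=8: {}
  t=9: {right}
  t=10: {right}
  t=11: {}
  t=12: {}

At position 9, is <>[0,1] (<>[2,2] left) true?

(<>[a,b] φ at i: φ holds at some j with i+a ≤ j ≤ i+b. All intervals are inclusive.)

Check <>[2,2] left at each j in [9,10]:
  j=9: fails (none in [11,11])
  j=10: fails (none in [12,12])
No position in the window satisfies it → formula fails.

Does not hold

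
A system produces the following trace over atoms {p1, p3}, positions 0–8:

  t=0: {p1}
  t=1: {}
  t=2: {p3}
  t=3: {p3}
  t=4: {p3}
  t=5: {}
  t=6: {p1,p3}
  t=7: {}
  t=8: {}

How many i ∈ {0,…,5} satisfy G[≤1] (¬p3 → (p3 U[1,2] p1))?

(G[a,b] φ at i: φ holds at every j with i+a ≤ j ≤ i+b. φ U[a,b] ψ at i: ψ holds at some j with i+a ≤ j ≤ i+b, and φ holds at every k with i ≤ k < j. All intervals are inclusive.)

Evaluate at each i in [0,5]:
  i=0: ✗ (fails at j=0)
  i=1: ✗ (fails at j=1)
  i=2: ✓ (all of [2,3])
  i=3: ✓ (all of [3,4])
  i=4: ✗ (fails at j=5)
  i=5: ✗ (fails at j=5)
Positions where it holds: {2, 3} → 2.

2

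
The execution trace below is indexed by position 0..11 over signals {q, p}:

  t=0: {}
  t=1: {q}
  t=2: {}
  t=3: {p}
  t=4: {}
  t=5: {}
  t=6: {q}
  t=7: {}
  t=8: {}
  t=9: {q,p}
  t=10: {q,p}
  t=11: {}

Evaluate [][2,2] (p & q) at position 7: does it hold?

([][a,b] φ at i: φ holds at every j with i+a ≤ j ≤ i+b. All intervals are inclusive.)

Check (p & q) at every j in [9,9]:
  j=9: true
All positions satisfy it → formula holds.

Holds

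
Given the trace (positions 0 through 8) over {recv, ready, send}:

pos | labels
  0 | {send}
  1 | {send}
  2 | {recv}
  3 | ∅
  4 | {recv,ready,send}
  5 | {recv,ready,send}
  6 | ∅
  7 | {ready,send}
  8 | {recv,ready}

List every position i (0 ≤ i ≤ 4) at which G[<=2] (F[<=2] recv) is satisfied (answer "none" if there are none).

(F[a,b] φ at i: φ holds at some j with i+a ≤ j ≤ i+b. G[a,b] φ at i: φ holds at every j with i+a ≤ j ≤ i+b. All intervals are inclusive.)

Evaluate at each i in [0,4]:
  i=0: ✓ (all of [0,2])
  i=1: ✓ (all of [1,3])
  i=2: ✓ (all of [2,4])
  i=3: ✓ (all of [3,5])
  i=4: ✓ (all of [4,6])

0, 1, 2, 3, 4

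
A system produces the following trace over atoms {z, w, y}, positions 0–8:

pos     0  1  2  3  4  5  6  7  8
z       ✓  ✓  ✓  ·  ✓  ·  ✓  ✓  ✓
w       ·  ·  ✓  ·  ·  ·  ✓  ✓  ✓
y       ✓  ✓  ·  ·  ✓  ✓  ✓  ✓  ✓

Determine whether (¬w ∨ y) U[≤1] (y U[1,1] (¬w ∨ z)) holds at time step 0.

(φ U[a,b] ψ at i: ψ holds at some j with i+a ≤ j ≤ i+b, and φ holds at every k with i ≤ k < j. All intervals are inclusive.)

Holds

Need some j in [0,1] with (y U[1,1] (¬w ∨ z)), and (¬w ∨ y) at every k in [0,j-1].
  j=0: (y U[1,1] (¬w ∨ z)) holds; no prefix to check → satisfied.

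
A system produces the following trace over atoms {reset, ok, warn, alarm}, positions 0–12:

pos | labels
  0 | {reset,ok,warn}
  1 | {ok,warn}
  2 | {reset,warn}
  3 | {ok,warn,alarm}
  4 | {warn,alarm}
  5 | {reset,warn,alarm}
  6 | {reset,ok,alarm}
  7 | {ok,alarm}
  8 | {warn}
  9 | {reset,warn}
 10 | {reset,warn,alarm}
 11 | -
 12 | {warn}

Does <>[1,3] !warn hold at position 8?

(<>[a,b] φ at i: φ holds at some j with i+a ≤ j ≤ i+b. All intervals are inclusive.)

Check !warn at each j in [9,11]:
  j=9: false
  j=10: false
  j=11: true
Found at j=11 → formula holds.

Yes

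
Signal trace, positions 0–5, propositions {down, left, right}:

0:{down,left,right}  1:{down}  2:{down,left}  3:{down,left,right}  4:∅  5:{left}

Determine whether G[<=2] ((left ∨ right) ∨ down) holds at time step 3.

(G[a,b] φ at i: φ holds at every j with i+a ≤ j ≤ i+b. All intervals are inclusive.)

Check ((left ∨ right) ∨ down) at every j in [3,5]:
  j=3: true
  j=4: false
  j=5: true
Fails at j=4 → formula fails.

Does not hold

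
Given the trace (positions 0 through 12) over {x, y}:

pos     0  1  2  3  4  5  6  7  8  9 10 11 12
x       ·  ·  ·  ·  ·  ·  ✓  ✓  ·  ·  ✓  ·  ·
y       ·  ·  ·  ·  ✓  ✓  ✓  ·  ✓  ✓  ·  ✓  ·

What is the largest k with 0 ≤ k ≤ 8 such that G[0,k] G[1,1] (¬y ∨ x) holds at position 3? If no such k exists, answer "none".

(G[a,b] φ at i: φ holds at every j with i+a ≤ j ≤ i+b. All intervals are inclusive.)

none

G[1,1] (¬y ∨ x) must hold from j=3 onward; find where it first fails.
  j=3: fails → no k works.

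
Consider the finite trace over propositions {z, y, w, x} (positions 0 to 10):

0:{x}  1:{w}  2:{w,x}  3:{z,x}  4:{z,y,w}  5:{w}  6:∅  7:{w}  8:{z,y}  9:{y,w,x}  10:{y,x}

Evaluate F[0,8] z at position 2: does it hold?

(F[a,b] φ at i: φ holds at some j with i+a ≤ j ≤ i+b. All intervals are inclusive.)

Check z at each j in [2,10]:
  j=2: false
  j=3: true
  j=4: true
  j=5: false
  j=6: false
  j=7: false
  j=8: true
  j=9: false
  j=10: false
Found at j=3 → formula holds.

Holds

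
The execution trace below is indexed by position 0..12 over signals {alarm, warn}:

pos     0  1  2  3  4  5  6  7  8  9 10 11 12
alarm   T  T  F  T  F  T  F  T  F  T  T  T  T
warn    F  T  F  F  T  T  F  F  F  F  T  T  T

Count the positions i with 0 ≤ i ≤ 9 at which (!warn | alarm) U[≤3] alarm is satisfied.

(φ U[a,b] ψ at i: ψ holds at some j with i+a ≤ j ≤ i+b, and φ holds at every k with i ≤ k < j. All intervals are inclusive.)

9

Evaluate at each i in [0,9]:
  i=0: ✓ (rhs at j=0)
  i=1: ✓ (rhs at j=1)
  i=2: ✓ (rhs at j=3; lhs holds on [2,2])
  i=3: ✓ (rhs at j=3)
  i=4: ✗ (lhs fails at k=4 before rhs at j=5)
  i=5: ✓ (rhs at j=5)
  i=6: ✓ (rhs at j=7; lhs holds on [6,6])
  i=7: ✓ (rhs at j=7)
  i=8: ✓ (rhs at j=9; lhs holds on [8,8])
  i=9: ✓ (rhs at j=9)
Positions where it holds: {0, 1, 2, 3, 5, 6, 7, 8, 9} → 9.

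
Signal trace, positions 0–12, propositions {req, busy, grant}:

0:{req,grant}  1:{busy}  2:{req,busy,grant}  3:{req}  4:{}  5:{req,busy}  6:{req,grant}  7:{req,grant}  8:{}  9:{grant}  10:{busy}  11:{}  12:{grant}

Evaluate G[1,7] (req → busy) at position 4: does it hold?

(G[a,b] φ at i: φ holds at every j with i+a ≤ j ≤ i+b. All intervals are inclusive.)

No

Check (req → busy) at every j in [5,11]:
  j=5: antecedent true; consequent true → ✓
  j=6: antecedent true; consequent false → ✗
  j=7: antecedent true; consequent false → ✗
  j=8: antecedent false → ✓
  j=9: antecedent false → ✓
  j=10: antecedent false → ✓
  j=11: antecedent false → ✓
Fails at j=6 → formula fails.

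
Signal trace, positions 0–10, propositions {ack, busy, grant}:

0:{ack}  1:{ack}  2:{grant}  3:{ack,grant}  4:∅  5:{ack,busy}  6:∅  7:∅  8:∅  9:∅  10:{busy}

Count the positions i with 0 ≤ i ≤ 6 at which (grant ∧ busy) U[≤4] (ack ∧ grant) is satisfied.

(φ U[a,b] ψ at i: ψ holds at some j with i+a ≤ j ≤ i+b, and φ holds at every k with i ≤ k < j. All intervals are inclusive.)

Evaluate at each i in [0,6]:
  i=0: ✗ (lhs fails at k=0 before rhs at j=3)
  i=1: ✗ (lhs fails at k=1 before rhs at j=3)
  i=2: ✗ (lhs fails at k=2 before rhs at j=3)
  i=3: ✓ (rhs at j=3)
  i=4: ✗ (no rhs in [4,8])
  i=5: ✗ (no rhs in [5,9])
  i=6: ✗ (no rhs in [6,10])
Positions where it holds: {3} → 1.

1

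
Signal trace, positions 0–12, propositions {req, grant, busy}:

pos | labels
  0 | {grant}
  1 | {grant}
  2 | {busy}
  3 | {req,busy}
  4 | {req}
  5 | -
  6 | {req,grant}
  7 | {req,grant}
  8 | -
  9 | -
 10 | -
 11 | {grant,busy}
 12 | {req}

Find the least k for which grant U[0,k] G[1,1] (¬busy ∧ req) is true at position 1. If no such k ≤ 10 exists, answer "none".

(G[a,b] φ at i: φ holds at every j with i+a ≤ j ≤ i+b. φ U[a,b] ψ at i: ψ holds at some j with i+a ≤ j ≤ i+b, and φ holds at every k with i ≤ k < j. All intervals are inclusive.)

none

Need earliest j ≥ 1 with G[1,1] (¬busy ∧ req), and grant at every k in [1,j-1].
  j=1: rhs fails.
  j=2: rhs fails.
  j=3: rhs holds but lhs fails at k=2.
  j=4: rhs fails.
  j=5: rhs holds but lhs fails at k=2.
  j=6: rhs holds but lhs fails at k=2.
  j=7: rhs fails.
  j=8: rhs fails.
  j=9: rhs fails.
  j=10: rhs fails.
  j=11: rhs holds but lhs fails at k=2.
No witness within the range → none.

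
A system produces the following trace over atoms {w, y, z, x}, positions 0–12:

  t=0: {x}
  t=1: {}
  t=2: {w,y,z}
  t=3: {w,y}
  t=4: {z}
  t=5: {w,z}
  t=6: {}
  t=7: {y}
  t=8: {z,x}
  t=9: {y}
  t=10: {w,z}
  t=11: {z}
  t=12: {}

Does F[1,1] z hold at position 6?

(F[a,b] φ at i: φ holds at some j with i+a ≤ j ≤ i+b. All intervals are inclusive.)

Does not hold

Check z at each j in [7,7]:
  j=7: false
No position in the window satisfies it → formula fails.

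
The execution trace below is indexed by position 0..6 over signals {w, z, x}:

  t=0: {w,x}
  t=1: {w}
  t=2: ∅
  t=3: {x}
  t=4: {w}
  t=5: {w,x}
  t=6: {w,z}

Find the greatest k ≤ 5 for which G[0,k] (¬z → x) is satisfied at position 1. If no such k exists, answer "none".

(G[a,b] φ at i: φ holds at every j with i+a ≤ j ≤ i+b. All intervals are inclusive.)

(¬z → x) must hold from j=1 onward; find where it first fails.
  j=1: fails → no k works.

none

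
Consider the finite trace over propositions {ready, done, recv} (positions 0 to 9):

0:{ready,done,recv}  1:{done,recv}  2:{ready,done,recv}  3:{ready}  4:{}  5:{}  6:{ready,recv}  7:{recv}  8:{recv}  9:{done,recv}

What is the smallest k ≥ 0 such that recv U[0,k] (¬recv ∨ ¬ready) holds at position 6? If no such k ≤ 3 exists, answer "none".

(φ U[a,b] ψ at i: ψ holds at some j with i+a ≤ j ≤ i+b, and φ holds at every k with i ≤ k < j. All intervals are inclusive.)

1

Need earliest j ≥ 6 with (¬recv ∨ ¬ready), and recv at every k in [6,j-1].
  j=6: rhs fails.
  j=7: rhs holds; lhs holds on [6,6]. k = 1.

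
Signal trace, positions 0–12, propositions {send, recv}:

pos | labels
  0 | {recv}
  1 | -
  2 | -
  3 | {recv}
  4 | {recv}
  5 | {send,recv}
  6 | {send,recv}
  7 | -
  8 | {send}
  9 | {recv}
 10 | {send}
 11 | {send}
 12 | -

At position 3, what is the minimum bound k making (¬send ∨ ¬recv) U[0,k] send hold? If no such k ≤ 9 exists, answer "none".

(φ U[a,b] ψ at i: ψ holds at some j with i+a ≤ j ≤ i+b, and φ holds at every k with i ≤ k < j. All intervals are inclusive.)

2

Need earliest j ≥ 3 with send, and (¬send ∨ ¬recv) at every k in [3,j-1].
  j=3: rhs fails.
  j=4: rhs fails.
  j=5: rhs holds; lhs holds on [3,4]. k = 2.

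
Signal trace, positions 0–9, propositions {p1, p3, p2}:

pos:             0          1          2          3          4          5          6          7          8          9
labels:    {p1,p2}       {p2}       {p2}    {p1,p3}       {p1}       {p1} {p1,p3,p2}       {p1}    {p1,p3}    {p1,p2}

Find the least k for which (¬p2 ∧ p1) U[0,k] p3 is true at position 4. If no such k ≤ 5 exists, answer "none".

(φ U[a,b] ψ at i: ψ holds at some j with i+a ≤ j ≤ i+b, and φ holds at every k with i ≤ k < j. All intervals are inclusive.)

Need earliest j ≥ 4 with p3, and (¬p2 ∧ p1) at every k in [4,j-1].
  j=4: rhs fails.
  j=5: rhs fails.
  j=6: rhs holds; lhs holds on [4,5]. k = 2.

2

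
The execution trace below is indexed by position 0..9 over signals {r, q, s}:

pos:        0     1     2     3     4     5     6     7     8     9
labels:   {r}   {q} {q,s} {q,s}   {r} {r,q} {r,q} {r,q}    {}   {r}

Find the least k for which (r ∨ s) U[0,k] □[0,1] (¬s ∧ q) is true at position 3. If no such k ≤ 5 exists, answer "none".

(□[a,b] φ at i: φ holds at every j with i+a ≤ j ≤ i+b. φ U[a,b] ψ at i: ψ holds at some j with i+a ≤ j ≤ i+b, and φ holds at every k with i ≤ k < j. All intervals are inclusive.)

2

Need earliest j ≥ 3 with □[0,1] (¬s ∧ q), and (r ∨ s) at every k in [3,j-1].
  j=3: rhs fails.
  j=4: rhs fails.
  j=5: rhs holds; lhs holds on [3,4]. k = 2.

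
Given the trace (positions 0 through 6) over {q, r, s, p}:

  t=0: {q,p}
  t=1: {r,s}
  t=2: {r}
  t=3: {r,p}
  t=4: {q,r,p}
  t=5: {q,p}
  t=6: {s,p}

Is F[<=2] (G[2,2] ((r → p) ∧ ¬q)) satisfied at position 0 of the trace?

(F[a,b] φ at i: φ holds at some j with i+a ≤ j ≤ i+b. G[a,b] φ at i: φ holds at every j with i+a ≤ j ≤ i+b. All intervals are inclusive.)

True

Check G[2,2] ((r → p) ∧ ¬q) at each j in [0,2]:
  j=0: fails at 2
  j=1: holds on [3,3]
  j=2: fails at 4
Found at j=1 → formula holds.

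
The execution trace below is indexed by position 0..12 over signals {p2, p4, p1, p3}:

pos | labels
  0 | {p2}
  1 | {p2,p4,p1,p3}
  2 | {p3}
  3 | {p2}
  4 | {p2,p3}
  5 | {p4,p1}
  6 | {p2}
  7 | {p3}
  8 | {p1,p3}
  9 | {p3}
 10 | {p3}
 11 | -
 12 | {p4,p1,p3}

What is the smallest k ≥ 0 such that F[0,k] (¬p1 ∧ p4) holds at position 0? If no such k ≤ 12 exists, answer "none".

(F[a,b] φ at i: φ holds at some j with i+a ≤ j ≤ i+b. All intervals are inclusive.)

Scan j = 0,1,… for (¬p1 ∧ p4):
  j=0: fails
  j=1: fails
  j=2: fails
  j=3: fails
  j=4: fails
  j=5: fails
  j=6: fails
  j=7: fails
  j=8: fails
  j=9: fails
  j=10: fails
  j=11: fails
  j=12: fails
No j in [0,12] satisfies it → none.

none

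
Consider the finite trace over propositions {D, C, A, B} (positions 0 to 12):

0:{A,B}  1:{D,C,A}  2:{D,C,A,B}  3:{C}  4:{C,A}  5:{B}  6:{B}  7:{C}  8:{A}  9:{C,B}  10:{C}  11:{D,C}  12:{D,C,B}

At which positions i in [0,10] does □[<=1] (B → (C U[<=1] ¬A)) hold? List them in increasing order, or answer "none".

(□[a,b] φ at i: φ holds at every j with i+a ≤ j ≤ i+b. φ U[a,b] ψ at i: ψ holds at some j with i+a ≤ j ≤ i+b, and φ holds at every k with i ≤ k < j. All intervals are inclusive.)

1, 2, 3, 4, 5, 6, 7, 8, 9, 10

Evaluate at each i in [0,10]:
  i=0: ✗ (fails at j=0)
  i=1: ✓ (all of [1,2])
  i=2: ✓ (all of [2,3])
  i=3: ✓ (all of [3,4])
  i=4: ✓ (all of [4,5])
  i=5: ✓ (all of [5,6])
  i=6: ✓ (all of [6,7])
  i=7: ✓ (all of [7,8])
  i=8: ✓ (all of [8,9])
  i=9: ✓ (all of [9,10])
  i=10: ✓ (all of [10,11])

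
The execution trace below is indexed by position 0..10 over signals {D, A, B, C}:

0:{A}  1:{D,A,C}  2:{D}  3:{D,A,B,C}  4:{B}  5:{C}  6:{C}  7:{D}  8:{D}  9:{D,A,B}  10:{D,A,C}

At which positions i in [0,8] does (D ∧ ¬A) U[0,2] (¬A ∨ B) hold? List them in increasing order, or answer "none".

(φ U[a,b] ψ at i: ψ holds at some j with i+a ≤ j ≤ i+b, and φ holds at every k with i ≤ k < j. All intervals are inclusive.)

Evaluate at each i in [0,8]:
  i=0: ✗ (lhs fails at k=0 before rhs at j=2)
  i=1: ✗ (lhs fails at k=1 before rhs at j=2)
  i=2: ✓ (rhs at j=2)
  i=3: ✓ (rhs at j=3)
  i=4: ✓ (rhs at j=4)
  i=5: ✓ (rhs at j=5)
  i=6: ✓ (rhs at j=6)
  i=7: ✓ (rhs at j=7)
  i=8: ✓ (rhs at j=8)

2, 3, 4, 5, 6, 7, 8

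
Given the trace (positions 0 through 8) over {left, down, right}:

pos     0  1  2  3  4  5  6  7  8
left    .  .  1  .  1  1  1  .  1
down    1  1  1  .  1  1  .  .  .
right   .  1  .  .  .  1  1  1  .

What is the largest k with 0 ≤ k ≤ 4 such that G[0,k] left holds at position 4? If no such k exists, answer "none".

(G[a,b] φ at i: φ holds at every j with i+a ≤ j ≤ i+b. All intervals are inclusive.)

left must hold from j=4 onward; find where it first fails.
  j=4: holds
  j=5: holds
  j=6: holds
  j=7: fails
Holds on [4,6], so largest k = 2.

2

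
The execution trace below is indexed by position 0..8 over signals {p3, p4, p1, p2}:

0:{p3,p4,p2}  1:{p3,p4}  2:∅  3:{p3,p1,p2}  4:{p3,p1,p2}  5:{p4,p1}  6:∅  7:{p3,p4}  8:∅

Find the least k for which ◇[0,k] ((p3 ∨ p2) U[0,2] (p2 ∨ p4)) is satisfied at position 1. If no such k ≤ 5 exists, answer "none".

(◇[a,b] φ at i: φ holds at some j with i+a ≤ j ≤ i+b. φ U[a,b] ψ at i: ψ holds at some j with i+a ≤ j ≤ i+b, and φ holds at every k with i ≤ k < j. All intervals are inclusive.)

Scan j = 1,2,… for ((p3 ∨ p2) U[0,2] (p2 ∨ p4)):
  j=1: holds
First hit at j=1, so smallest k = 1-1 = 0.

0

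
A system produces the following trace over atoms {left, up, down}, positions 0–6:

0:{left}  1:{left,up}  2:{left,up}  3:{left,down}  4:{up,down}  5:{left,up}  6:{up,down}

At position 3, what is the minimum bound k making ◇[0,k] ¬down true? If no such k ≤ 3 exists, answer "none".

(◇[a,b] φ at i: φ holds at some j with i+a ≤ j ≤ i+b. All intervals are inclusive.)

2

Scan j = 3,4,… for ¬down:
  j=3: fails
  j=4: fails
  j=5: holds
First hit at j=5, so smallest k = 5-3 = 2.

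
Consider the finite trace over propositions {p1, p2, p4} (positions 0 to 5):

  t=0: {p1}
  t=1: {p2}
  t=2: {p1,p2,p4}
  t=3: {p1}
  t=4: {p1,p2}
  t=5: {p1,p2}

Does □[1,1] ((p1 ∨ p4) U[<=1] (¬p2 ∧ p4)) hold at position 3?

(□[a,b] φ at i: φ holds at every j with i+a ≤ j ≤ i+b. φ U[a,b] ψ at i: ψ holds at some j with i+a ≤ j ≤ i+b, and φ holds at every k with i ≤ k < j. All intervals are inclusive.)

Does not hold

Check ((p1 ∨ p4) U[<=1] (¬p2 ∧ p4)) at every j in [4,4]:
  j=4: fails
Fails at j=4 → formula fails.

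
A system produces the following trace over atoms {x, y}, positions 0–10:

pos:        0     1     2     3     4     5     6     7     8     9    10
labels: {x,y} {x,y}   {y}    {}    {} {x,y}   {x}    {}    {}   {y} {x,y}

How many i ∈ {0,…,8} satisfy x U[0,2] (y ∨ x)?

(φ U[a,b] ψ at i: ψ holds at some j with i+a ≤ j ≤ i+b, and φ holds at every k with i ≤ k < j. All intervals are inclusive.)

5

Evaluate at each i in [0,8]:
  i=0: ✓ (rhs at j=0)
  i=1: ✓ (rhs at j=1)
  i=2: ✓ (rhs at j=2)
  i=3: ✗ (lhs fails at k=3 before rhs at j=5)
  i=4: ✗ (lhs fails at k=4 before rhs at j=5)
  i=5: ✓ (rhs at j=5)
  i=6: ✓ (rhs at j=6)
  i=7: ✗ (lhs fails at k=7 before rhs at j=9)
  i=8: ✗ (lhs fails at k=8 before rhs at j=9)
Positions where it holds: {0, 1, 2, 5, 6} → 5.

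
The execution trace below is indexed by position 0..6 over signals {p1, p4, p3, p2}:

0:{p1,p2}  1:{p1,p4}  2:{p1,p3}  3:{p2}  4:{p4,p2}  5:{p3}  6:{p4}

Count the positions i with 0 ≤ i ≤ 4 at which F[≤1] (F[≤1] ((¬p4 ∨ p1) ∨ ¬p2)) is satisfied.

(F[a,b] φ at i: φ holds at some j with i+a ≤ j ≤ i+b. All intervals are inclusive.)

Evaluate at each i in [0,4]:
  i=0: ✓ (witness j=0)
  i=1: ✓ (witness j=1)
  i=2: ✓ (witness j=2)
  i=3: ✓ (witness j=3)
  i=4: ✓ (witness j=4)
Positions where it holds: {0, 1, 2, 3, 4} → 5.

5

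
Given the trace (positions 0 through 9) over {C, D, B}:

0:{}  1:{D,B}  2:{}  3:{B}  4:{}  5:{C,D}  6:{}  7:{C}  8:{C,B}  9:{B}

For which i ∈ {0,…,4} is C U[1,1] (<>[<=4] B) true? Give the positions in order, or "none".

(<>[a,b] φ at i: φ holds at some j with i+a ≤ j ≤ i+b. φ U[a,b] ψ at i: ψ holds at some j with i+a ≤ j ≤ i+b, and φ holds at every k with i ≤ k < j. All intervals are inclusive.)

Evaluate at each i in [0,4]:
  i=0: ✗ (lhs fails at k=0 before rhs at j=1)
  i=1: ✗ (lhs fails at k=1 before rhs at j=2)
  i=2: ✗ (lhs fails at k=2 before rhs at j=3)
  i=3: ✗ (lhs fails at k=3 before rhs at j=4)
  i=4: ✗ (lhs fails at k=4 before rhs at j=5)

none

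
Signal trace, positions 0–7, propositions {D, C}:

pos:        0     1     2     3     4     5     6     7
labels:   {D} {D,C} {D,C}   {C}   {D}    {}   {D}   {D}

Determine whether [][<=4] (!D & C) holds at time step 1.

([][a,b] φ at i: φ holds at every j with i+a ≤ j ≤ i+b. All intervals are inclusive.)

Check (!D & C) at every j in [1,5]:
  j=1: false
  j=2: false
  j=3: true
  j=4: false
  j=5: false
Fails at j=1 → formula fails.

No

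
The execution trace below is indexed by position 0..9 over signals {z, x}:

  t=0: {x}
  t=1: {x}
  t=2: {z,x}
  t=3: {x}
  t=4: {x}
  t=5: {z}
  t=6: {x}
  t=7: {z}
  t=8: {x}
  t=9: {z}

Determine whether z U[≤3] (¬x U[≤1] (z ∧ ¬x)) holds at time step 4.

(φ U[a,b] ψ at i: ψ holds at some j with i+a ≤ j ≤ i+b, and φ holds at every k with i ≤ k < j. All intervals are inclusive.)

False

Need some j in [4,7] with (¬x U[≤1] (z ∧ ¬x)), and z at every k in [4,j-1].
  j=4: (¬x U[≤1] (z ∧ ¬x)) — fails.
  j=5: (¬x U[≤1] (z ∧ ¬x)) holds, but z fails at k=4 → not this j.
  j=6: (¬x U[≤1] (z ∧ ¬x)) — fails.
  j=7: (¬x U[≤1] (z ∧ ¬x)) holds, but z fails at k=4 → not this j.
No j in the window works → until fails.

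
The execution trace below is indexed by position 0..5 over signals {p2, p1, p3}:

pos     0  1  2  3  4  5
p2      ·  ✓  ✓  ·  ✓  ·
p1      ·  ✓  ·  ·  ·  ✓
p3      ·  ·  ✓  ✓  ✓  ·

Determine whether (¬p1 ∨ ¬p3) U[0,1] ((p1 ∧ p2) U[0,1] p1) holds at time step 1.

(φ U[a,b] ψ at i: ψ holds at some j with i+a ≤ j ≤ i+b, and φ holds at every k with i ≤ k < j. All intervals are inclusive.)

Need some j in [1,2] with ((p1 ∧ p2) U[0,1] p1), and (¬p1 ∨ ¬p3) at every k in [1,j-1].
  j=1: ((p1 ∧ p2) U[0,1] p1) holds; no prefix to check → satisfied.

Yes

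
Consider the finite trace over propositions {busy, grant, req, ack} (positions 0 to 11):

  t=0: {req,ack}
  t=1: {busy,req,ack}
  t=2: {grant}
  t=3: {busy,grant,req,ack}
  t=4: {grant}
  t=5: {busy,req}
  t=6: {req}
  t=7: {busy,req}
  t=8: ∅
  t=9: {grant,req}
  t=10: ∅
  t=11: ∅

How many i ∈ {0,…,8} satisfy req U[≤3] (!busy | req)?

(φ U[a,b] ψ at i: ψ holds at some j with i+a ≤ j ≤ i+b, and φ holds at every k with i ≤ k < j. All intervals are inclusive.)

Evaluate at each i in [0,8]:
  i=0: ✓ (rhs at j=0)
  i=1: ✓ (rhs at j=1)
  i=2: ✓ (rhs at j=2)
  i=3: ✓ (rhs at j=3)
  i=4: ✓ (rhs at j=4)
  i=5: ✓ (rhs at j=5)
  i=6: ✓ (rhs at j=6)
  i=7: ✓ (rhs at j=7)
  i=8: ✓ (rhs at j=8)
Positions where it holds: {0, 1, 2, 3, 4, 5, 6, 7, 8} → 9.

9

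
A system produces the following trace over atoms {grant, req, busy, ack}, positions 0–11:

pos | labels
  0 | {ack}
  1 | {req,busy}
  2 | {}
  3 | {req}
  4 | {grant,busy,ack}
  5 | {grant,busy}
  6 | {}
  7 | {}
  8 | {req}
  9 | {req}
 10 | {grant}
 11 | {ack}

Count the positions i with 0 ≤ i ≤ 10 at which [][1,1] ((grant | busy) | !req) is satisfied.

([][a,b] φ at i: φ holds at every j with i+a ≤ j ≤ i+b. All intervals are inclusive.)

8

Evaluate at each i in [0,10]:
  i=0: ✓ (all of [1,1])
  i=1: ✓ (all of [2,2])
  i=2: ✗ (fails at j=3)
  i=3: ✓ (all of [4,4])
  i=4: ✓ (all of [5,5])
  i=5: ✓ (all of [6,6])
  i=6: ✓ (all of [7,7])
  i=7: ✗ (fails at j=8)
  i=8: ✗ (fails at j=9)
  i=9: ✓ (all of [10,10])
  i=10: ✓ (all of [11,11])
Positions where it holds: {0, 1, 3, 4, 5, 6, 9, 10} → 8.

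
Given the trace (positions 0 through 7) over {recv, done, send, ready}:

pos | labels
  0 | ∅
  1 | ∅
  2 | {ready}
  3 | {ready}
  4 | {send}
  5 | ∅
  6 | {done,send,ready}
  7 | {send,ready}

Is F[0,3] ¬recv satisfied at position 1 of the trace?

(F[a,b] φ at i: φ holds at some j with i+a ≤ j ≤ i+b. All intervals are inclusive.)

Holds

Check ¬recv at each j in [1,4]:
  j=1: true
  j=2: true
  j=3: true
  j=4: true
Found at j=1 → formula holds.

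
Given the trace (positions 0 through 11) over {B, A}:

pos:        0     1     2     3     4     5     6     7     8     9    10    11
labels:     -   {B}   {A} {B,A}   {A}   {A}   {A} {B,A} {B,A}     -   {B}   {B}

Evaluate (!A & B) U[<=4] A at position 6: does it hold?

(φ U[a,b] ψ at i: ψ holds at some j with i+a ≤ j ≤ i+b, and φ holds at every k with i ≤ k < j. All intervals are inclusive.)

True

Need some j in [6,10] with A, and (!A & B) at every k in [6,j-1].
  j=6: A holds; no prefix to check → satisfied.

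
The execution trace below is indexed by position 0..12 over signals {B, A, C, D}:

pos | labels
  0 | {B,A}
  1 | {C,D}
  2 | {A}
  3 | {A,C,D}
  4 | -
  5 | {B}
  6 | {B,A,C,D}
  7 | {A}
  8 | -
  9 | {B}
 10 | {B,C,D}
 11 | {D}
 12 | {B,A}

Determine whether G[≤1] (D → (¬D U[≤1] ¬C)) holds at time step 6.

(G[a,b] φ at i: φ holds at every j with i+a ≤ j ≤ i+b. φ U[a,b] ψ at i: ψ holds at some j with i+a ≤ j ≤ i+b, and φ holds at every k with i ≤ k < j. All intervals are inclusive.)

Check (D → (¬D U[≤1] ¬C)) at every j in [6,7]:
  j=6: antecedent true; consequent fails → ✗
  j=7: antecedent false → ✓
Fails at j=6 → formula fails.

Does not hold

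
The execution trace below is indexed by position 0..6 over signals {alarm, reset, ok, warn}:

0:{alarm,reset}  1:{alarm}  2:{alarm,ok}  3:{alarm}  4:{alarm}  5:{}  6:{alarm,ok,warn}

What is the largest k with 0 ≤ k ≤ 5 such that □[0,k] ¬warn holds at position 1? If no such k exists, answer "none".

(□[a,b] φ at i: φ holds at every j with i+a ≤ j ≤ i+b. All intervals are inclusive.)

¬warn must hold from j=1 onward; find where it first fails.
  j=1: holds
  j=2: holds
  j=3: holds
  j=4: holds
  j=5: holds
  j=6: fails
Holds on [1,5], so largest k = 4.

4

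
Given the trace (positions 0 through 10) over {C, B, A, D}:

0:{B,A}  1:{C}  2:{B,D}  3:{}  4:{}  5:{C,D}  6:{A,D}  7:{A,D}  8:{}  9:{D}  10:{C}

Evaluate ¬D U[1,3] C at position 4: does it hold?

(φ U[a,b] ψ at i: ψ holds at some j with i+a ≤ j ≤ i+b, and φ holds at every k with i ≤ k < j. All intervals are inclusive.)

Need some j in [5,7] with C, and ¬D at every k in [4,j-1].
  j=5: C holds; ¬D holds at every k in [4,4] → satisfied.

Yes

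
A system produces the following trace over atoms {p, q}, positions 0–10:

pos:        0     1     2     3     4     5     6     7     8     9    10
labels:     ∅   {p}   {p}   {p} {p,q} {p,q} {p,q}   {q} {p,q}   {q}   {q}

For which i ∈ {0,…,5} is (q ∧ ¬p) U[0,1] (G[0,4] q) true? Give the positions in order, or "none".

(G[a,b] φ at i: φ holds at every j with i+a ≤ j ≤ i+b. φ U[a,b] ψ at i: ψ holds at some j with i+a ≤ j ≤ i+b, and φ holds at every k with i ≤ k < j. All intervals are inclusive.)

Evaluate at each i in [0,5]:
  i=0: ✗ (no rhs in [0,1])
  i=1: ✗ (no rhs in [1,2])
  i=2: ✗ (no rhs in [2,3])
  i=3: ✗ (lhs fails at k=3 before rhs at j=4)
  i=4: ✓ (rhs at j=4)
  i=5: ✓ (rhs at j=5)

4, 5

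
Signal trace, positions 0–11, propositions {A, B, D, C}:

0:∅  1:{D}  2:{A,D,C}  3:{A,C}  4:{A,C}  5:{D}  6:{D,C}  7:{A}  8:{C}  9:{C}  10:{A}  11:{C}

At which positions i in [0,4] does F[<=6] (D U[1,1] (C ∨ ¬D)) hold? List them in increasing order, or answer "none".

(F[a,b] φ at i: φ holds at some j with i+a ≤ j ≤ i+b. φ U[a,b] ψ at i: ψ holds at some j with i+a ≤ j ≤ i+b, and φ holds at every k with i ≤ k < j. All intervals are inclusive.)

0, 1, 2, 3, 4

Evaluate at each i in [0,4]:
  i=0: ✓ (witness j=1)
  i=1: ✓ (witness j=1)
  i=2: ✓ (witness j=2)
  i=3: ✓ (witness j=5)
  i=4: ✓ (witness j=5)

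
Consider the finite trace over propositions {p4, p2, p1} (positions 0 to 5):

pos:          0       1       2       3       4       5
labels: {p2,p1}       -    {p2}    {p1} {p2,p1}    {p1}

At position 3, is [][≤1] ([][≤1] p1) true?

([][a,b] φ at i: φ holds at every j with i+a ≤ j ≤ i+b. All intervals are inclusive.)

True

Check [][≤1] p1 at every j in [3,4]:
  j=3: holds on [3,4]
  j=4: holds on [4,5]
All positions satisfy it → formula holds.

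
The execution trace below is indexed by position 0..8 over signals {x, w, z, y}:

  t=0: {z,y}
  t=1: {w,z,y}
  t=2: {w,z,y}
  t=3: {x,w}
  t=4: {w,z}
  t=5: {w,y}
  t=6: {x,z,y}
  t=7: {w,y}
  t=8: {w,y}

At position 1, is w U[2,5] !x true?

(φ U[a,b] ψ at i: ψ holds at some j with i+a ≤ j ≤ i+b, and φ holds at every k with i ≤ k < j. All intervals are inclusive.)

Need some j in [3,6] with !x, and w at every k in [1,j-1].
  j=3: !x false.
  j=4: !x holds; w holds at every k in [1,3] → satisfied.

Yes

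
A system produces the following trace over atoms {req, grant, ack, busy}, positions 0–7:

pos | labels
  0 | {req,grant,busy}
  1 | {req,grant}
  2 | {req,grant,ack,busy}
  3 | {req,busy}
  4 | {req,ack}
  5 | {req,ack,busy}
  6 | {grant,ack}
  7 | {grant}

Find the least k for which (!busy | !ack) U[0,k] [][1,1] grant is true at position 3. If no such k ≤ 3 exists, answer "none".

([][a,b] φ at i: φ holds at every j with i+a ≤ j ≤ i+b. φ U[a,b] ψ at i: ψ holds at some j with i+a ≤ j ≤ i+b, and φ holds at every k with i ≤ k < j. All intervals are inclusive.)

2

Need earliest j ≥ 3 with [][1,1] grant, and (!busy | !ack) at every k in [3,j-1].
  j=3: rhs fails.
  j=4: rhs fails.
  j=5: rhs holds; lhs holds on [3,4]. k = 2.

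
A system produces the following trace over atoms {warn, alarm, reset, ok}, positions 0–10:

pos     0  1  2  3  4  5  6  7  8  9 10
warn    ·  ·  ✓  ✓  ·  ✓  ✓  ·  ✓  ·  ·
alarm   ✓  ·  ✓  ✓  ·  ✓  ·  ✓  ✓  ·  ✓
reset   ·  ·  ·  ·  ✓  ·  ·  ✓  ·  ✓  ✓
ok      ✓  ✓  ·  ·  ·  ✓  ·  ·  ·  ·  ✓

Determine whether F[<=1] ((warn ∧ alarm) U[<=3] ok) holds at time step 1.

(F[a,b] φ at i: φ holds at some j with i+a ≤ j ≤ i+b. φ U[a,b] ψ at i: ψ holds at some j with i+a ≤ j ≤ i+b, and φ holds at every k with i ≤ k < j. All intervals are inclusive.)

True

Check ((warn ∧ alarm) U[<=3] ok) at each j in [1,2]:
  j=1: holds
  j=2: fails
Found at j=1 → formula holds.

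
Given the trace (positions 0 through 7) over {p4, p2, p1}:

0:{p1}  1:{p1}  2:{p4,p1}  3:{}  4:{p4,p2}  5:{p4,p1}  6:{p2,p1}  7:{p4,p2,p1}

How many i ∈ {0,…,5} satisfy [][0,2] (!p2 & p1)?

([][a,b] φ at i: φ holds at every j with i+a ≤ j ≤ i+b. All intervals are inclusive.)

1

Evaluate at each i in [0,5]:
  i=0: ✓ (all of [0,2])
  i=1: ✗ (fails at j=3)
  i=2: ✗ (fails at j=3)
  i=3: ✗ (fails at j=3)
  i=4: ✗ (fails at j=4)
  i=5: ✗ (fails at j=6)
Positions where it holds: {0} → 1.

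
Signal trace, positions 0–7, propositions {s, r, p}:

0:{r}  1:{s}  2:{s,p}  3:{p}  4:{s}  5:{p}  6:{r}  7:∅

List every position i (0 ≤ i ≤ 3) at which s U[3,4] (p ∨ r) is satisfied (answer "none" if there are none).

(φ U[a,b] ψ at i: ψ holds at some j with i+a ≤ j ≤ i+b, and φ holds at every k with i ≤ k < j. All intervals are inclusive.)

Evaluate at each i in [0,3]:
  i=0: ✗ (lhs fails at k=0 before rhs at j=3)
  i=1: ✗ (lhs fails at k=3 before rhs at j=5)
  i=2: ✗ (lhs fails at k=3 before rhs at j=5)
  i=3: ✗ (lhs fails at k=3 before rhs at j=6)

none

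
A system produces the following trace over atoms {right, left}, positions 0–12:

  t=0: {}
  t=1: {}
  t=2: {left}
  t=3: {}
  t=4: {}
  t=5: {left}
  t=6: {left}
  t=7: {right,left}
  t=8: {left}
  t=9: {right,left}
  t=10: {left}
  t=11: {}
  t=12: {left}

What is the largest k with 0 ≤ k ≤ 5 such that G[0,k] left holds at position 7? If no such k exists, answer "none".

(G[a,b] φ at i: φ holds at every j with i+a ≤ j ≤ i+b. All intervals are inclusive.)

3

left must hold from j=7 onward; find where it first fails.
  j=7: holds
  j=8: holds
  j=9: holds
  j=10: holds
  j=11: fails
Holds on [7,10], so largest k = 3.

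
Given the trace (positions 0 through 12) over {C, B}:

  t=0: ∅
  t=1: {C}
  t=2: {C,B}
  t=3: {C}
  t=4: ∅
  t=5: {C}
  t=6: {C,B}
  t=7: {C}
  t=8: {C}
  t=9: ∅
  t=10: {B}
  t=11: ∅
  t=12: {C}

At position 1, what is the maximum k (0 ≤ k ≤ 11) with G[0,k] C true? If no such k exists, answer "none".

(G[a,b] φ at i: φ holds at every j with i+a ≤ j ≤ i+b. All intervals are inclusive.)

2

C must hold from j=1 onward; find where it first fails.
  j=1: holds
  j=2: holds
  j=3: holds
  j=4: fails
Holds on [1,3], so largest k = 2.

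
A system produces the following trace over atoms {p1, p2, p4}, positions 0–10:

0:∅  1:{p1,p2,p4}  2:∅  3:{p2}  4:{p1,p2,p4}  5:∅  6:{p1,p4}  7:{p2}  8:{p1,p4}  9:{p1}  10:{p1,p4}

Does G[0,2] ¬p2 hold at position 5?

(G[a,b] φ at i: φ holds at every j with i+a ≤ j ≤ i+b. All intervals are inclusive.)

False

Check ¬p2 at every j in [5,7]:
  j=5: true
  j=6: true
  j=7: false
Fails at j=7 → formula fails.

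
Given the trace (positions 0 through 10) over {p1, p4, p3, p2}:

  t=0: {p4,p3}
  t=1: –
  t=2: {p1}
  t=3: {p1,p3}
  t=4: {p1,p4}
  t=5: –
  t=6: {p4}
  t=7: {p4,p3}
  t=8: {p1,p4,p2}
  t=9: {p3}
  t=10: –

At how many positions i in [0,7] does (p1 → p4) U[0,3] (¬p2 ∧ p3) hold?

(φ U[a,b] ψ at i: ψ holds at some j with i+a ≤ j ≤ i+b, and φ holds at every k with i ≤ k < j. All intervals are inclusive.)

6

Evaluate at each i in [0,7]:
  i=0: ✓ (rhs at j=0)
  i=1: ✗ (lhs fails at k=2 before rhs at j=3)
  i=2: ✗ (lhs fails at k=2 before rhs at j=3)
  i=3: ✓ (rhs at j=3)
  i=4: ✓ (rhs at j=7; lhs holds on [4,6])
  i=5: ✓ (rhs at j=7; lhs holds on [5,6])
  i=6: ✓ (rhs at j=7; lhs holds on [6,6])
  i=7: ✓ (rhs at j=7)
Positions where it holds: {0, 3, 4, 5, 6, 7} → 6.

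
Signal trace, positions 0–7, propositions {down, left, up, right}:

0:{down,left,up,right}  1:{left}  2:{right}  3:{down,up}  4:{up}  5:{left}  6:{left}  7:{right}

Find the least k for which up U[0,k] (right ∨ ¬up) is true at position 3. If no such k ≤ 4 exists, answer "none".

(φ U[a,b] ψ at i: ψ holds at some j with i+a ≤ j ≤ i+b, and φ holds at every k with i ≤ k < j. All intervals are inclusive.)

2

Need earliest j ≥ 3 with (right ∨ ¬up), and up at every k in [3,j-1].
  j=3: rhs fails.
  j=4: rhs fails.
  j=5: rhs holds; lhs holds on [3,4]. k = 2.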